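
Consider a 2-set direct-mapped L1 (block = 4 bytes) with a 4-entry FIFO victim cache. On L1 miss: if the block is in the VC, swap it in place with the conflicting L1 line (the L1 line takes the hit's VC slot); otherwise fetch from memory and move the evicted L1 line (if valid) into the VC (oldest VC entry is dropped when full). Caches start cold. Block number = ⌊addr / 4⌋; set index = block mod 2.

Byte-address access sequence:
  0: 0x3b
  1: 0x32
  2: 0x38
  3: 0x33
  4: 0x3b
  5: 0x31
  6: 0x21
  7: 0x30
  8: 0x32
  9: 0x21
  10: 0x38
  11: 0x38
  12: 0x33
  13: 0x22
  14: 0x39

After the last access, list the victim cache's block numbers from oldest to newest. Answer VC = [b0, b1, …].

0: 0x3b (blk 14, set 0) → MISS  vc=[]
1: 0x32 (blk 12, set 0) → MISS  vc=[14]
2: 0x38 (blk 14, set 0) → VC-HIT  vc=[12]
3: 0x33 (blk 12, set 0) → VC-HIT  vc=[14]
4: 0x3b (blk 14, set 0) → VC-HIT  vc=[12]
5: 0x31 (blk 12, set 0) → VC-HIT  vc=[14]
6: 0x21 (blk 8, set 0) → MISS  vc=[14, 12]
7: 0x30 (blk 12, set 0) → VC-HIT  vc=[14, 8]
8: 0x32 (blk 12, set 0) → L1-HIT  vc=[14, 8]
9: 0x21 (blk 8, set 0) → VC-HIT  vc=[14, 12]
10: 0x38 (blk 14, set 0) → VC-HIT  vc=[8, 12]
11: 0x38 (blk 14, set 0) → L1-HIT  vc=[8, 12]
12: 0x33 (blk 12, set 0) → VC-HIT  vc=[8, 14]
13: 0x22 (blk 8, set 0) → VC-HIT  vc=[12, 14]
14: 0x39 (blk 14, set 0) → VC-HIT  vc=[12, 8]

VC = [12, 8]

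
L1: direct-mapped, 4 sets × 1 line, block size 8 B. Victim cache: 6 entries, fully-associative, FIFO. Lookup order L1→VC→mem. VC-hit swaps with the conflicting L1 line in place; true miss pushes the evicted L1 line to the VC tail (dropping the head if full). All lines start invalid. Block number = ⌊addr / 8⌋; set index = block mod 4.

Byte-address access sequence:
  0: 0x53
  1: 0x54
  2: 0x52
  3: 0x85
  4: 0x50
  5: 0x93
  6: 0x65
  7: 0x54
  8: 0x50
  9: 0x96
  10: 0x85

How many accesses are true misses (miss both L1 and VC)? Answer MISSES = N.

0: 0x53 (blk 10, set 2) → MISS  vc=[]
1: 0x54 (blk 10, set 2) → L1-HIT  vc=[]
2: 0x52 (blk 10, set 2) → L1-HIT  vc=[]
3: 0x85 (blk 16, set 0) → MISS  vc=[]
4: 0x50 (blk 10, set 2) → L1-HIT  vc=[]
5: 0x93 (blk 18, set 2) → MISS  vc=[10]
6: 0x65 (blk 12, set 0) → MISS  vc=[10, 16]
7: 0x54 (blk 10, set 2) → VC-HIT  vc=[18, 16]
8: 0x50 (blk 10, set 2) → L1-HIT  vc=[18, 16]
9: 0x96 (blk 18, set 2) → VC-HIT  vc=[10, 16]
10: 0x85 (blk 16, set 0) → VC-HIT  vc=[10, 12]

MISSES = 4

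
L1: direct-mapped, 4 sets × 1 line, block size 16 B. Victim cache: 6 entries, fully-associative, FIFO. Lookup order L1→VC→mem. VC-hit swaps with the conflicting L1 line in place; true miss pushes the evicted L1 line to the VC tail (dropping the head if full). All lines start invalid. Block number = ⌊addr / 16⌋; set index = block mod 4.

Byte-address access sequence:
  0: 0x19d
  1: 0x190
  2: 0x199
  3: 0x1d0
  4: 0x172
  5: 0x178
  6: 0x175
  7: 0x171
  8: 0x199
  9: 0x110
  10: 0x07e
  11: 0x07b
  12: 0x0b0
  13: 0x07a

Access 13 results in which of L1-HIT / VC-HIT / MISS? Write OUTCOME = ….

#0 0x19d→b25/s1 MISS; vc=[]
#1 0x190→b25/s1 L1-HIT; vc=[]
#2 0x199→b25/s1 L1-HIT; vc=[]
#3 0x1d0→b29/s1 MISS; vc=[25]
#4 0x172→b23/s3 MISS; vc=[25]
#5 0x178→b23/s3 L1-HIT; vc=[25]
#6 0x175→b23/s3 L1-HIT; vc=[25]
#7 0x171→b23/s3 L1-HIT; vc=[25]
#8 0x199→b25/s1 VC-HIT; vc=[29]
#9 0x110→b17/s1 MISS; vc=[29,25]
#10 0x7e→b7/s3 MISS; vc=[29,25,23]
#11 0x7b→b7/s3 L1-HIT; vc=[29,25,23]
#12 0xb0→b11/s3 MISS; vc=[29,25,23,7]
#13 0x7a→b7/s3 VC-HIT; vc=[29,25,23,11]

OUTCOME = VC-HIT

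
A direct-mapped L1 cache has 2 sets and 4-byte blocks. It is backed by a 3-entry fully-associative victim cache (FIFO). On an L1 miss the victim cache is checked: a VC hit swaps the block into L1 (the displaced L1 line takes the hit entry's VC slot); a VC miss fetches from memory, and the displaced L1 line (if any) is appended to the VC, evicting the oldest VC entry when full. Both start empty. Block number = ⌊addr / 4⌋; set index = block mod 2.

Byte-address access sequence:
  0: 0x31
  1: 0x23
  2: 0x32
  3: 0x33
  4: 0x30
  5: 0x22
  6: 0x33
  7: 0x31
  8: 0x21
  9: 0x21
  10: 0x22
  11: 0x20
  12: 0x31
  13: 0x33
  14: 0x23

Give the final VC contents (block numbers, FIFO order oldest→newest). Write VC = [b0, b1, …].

0: 0x31 (blk 12, set 0) → MISS  vc=[]
1: 0x23 (blk 8, set 0) → MISS  vc=[12]
2: 0x32 (blk 12, set 0) → VC-HIT  vc=[8]
3: 0x33 (blk 12, set 0) → L1-HIT  vc=[8]
4: 0x30 (blk 12, set 0) → L1-HIT  vc=[8]
5: 0x22 (blk 8, set 0) → VC-HIT  vc=[12]
6: 0x33 (blk 12, set 0) → VC-HIT  vc=[8]
7: 0x31 (blk 12, set 0) → L1-HIT  vc=[8]
8: 0x21 (blk 8, set 0) → VC-HIT  vc=[12]
9: 0x21 (blk 8, set 0) → L1-HIT  vc=[12]
10: 0x22 (blk 8, set 0) → L1-HIT  vc=[12]
11: 0x20 (blk 8, set 0) → L1-HIT  vc=[12]
12: 0x31 (blk 12, set 0) → VC-HIT  vc=[8]
13: 0x33 (blk 12, set 0) → L1-HIT  vc=[8]
14: 0x23 (blk 8, set 0) → VC-HIT  vc=[12]

VC = [12]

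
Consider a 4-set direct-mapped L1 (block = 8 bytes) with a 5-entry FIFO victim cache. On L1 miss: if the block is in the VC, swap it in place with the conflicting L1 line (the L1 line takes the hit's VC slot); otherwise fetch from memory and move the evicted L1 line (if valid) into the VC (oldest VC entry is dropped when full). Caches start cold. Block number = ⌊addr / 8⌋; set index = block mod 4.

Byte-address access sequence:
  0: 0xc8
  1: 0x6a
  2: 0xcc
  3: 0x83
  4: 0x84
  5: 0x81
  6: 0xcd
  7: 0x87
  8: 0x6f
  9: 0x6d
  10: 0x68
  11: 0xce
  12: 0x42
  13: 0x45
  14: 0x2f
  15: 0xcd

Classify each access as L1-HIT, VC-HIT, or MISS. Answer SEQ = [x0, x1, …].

0: 0xc8 (blk 25, set 1) → MISS  vc=[]
1: 0x6a (blk 13, set 1) → MISS  vc=[25]
2: 0xcc (blk 25, set 1) → VC-HIT  vc=[13]
3: 0x83 (blk 16, set 0) → MISS  vc=[13]
4: 0x84 (blk 16, set 0) → L1-HIT  vc=[13]
5: 0x81 (blk 16, set 0) → L1-HIT  vc=[13]
6: 0xcd (blk 25, set 1) → L1-HIT  vc=[13]
7: 0x87 (blk 16, set 0) → L1-HIT  vc=[13]
8: 0x6f (blk 13, set 1) → VC-HIT  vc=[25]
9: 0x6d (blk 13, set 1) → L1-HIT  vc=[25]
10: 0x68 (blk 13, set 1) → L1-HIT  vc=[25]
11: 0xce (blk 25, set 1) → VC-HIT  vc=[13]
12: 0x42 (blk 8, set 0) → MISS  vc=[13, 16]
13: 0x45 (blk 8, set 0) → L1-HIT  vc=[13, 16]
14: 0x2f (blk 5, set 1) → MISS  vc=[13, 16, 25]
15: 0xcd (blk 25, set 1) → VC-HIT  vc=[13, 16, 5]

SEQ = [MISS, MISS, VC-HIT, MISS, L1-HIT, L1-HIT, L1-HIT, L1-HIT, VC-HIT, L1-HIT, L1-HIT, VC-HIT, MISS, L1-HIT, MISS, VC-HIT]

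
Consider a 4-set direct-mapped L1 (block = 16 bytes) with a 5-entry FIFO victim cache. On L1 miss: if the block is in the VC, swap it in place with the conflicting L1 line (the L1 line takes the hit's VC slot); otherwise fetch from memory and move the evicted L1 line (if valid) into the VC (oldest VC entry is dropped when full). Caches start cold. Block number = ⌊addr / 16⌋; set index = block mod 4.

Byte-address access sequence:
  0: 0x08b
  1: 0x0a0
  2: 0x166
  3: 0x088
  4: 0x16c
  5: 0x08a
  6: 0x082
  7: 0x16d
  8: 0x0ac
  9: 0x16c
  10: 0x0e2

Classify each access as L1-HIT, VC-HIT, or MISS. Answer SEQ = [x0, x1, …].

0: 0x8b (blk 8, set 0) → MISS  vc=[]
1: 0xa0 (blk 10, set 2) → MISS  vc=[]
2: 0x166 (blk 22, set 2) → MISS  vc=[10]
3: 0x88 (blk 8, set 0) → L1-HIT  vc=[10]
4: 0x16c (blk 22, set 2) → L1-HIT  vc=[10]
5: 0x8a (blk 8, set 0) → L1-HIT  vc=[10]
6: 0x82 (blk 8, set 0) → L1-HIT  vc=[10]
7: 0x16d (blk 22, set 2) → L1-HIT  vc=[10]
8: 0xac (blk 10, set 2) → VC-HIT  vc=[22]
9: 0x16c (blk 22, set 2) → VC-HIT  vc=[10]
10: 0xe2 (blk 14, set 2) → MISS  vc=[10, 22]

SEQ = [MISS, MISS, MISS, L1-HIT, L1-HIT, L1-HIT, L1-HIT, L1-HIT, VC-HIT, VC-HIT, MISS]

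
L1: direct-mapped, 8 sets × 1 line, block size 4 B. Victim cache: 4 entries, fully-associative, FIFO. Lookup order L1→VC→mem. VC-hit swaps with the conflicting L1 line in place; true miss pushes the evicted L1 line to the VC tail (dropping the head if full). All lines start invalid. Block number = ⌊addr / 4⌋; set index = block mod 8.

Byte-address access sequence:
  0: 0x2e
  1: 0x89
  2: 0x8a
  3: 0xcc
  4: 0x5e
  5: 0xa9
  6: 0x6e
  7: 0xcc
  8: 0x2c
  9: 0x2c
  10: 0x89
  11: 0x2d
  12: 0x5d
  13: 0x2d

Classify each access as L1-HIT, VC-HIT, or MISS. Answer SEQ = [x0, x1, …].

SEQ = [MISS, MISS, L1-HIT, MISS, MISS, MISS, MISS, VC-HIT, VC-HIT, L1-HIT, VC-HIT, L1-HIT, L1-HIT, L1-HIT]

0: 0x2e (blk 11, set 3) → MISS  vc=[]
1: 0x89 (blk 34, set 2) → MISS  vc=[]
2: 0x8a (blk 34, set 2) → L1-HIT  vc=[]
3: 0xcc (blk 51, set 3) → MISS  vc=[11]
4: 0x5e (blk 23, set 7) → MISS  vc=[11]
5: 0xa9 (blk 42, set 2) → MISS  vc=[11, 34]
6: 0x6e (blk 27, set 3) → MISS  vc=[11, 34, 51]
7: 0xcc (blk 51, set 3) → VC-HIT  vc=[11, 34, 27]
8: 0x2c (blk 11, set 3) → VC-HIT  vc=[51, 34, 27]
9: 0x2c (blk 11, set 3) → L1-HIT  vc=[51, 34, 27]
10: 0x89 (blk 34, set 2) → VC-HIT  vc=[51, 42, 27]
11: 0x2d (blk 11, set 3) → L1-HIT  vc=[51, 42, 27]
12: 0x5d (blk 23, set 7) → L1-HIT  vc=[51, 42, 27]
13: 0x2d (blk 11, set 3) → L1-HIT  vc=[51, 42, 27]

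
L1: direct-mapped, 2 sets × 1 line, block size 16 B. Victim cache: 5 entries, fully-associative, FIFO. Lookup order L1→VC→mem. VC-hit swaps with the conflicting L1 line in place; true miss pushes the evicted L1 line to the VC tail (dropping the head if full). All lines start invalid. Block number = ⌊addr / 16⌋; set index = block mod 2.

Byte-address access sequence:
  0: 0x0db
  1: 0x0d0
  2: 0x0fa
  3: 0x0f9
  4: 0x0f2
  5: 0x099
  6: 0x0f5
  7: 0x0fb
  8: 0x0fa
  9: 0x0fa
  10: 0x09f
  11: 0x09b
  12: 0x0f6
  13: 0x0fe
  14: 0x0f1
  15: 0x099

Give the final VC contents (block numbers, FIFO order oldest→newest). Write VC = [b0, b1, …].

VC = [13, 15]

0: 0xdb (blk 13, set 1) → MISS  vc=[]
1: 0xd0 (blk 13, set 1) → L1-HIT  vc=[]
2: 0xfa (blk 15, set 1) → MISS  vc=[13]
3: 0xf9 (blk 15, set 1) → L1-HIT  vc=[13]
4: 0xf2 (blk 15, set 1) → L1-HIT  vc=[13]
5: 0x99 (blk 9, set 1) → MISS  vc=[13, 15]
6: 0xf5 (blk 15, set 1) → VC-HIT  vc=[13, 9]
7: 0xfb (blk 15, set 1) → L1-HIT  vc=[13, 9]
8: 0xfa (blk 15, set 1) → L1-HIT  vc=[13, 9]
9: 0xfa (blk 15, set 1) → L1-HIT  vc=[13, 9]
10: 0x9f (blk 9, set 1) → VC-HIT  vc=[13, 15]
11: 0x9b (blk 9, set 1) → L1-HIT  vc=[13, 15]
12: 0xf6 (blk 15, set 1) → VC-HIT  vc=[13, 9]
13: 0xfe (blk 15, set 1) → L1-HIT  vc=[13, 9]
14: 0xf1 (blk 15, set 1) → L1-HIT  vc=[13, 9]
15: 0x99 (blk 9, set 1) → VC-HIT  vc=[13, 15]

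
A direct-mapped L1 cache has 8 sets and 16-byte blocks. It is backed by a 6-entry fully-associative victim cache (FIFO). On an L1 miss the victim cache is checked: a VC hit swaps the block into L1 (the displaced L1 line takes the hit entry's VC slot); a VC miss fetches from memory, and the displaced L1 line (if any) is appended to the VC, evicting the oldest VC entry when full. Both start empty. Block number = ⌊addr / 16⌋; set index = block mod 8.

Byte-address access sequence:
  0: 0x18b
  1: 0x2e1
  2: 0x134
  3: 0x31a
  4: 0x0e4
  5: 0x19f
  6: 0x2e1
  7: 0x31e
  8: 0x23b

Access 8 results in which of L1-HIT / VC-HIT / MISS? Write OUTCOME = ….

  [0] addr=0x18b blk=24 s=0: MISS | VC []
  [1] addr=0x2e1 blk=46 s=6: MISS | VC []
  [2] addr=0x134 blk=19 s=3: MISS | VC []
  [3] addr=0x31a blk=49 s=1: MISS | VC []
  [4] addr=0xe4 blk=14 s=6: MISS | VC [46]
  [5] addr=0x19f blk=25 s=1: MISS | VC [46, 49]
  [6] addr=0x2e1 blk=46 s=6: VC-HIT | VC [14, 49]
  [7] addr=0x31e blk=49 s=1: VC-HIT | VC [14, 25]
  [8] addr=0x23b blk=35 s=3: MISS | VC [14, 25, 19]

OUTCOME = MISS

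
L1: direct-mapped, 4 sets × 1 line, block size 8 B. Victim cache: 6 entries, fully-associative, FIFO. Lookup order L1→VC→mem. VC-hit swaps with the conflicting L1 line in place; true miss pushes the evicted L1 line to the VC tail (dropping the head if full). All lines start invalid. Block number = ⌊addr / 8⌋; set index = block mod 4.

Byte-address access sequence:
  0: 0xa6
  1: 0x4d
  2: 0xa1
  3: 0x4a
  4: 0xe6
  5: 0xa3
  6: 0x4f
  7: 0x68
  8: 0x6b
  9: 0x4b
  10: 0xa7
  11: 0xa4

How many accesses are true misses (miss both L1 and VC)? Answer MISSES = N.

0: 0xa6 (blk 20, set 0) → MISS  vc=[]
1: 0x4d (blk 9, set 1) → MISS  vc=[]
2: 0xa1 (blk 20, set 0) → L1-HIT  vc=[]
3: 0x4a (blk 9, set 1) → L1-HIT  vc=[]
4: 0xe6 (blk 28, set 0) → MISS  vc=[20]
5: 0xa3 (blk 20, set 0) → VC-HIT  vc=[28]
6: 0x4f (blk 9, set 1) → L1-HIT  vc=[28]
7: 0x68 (blk 13, set 1) → MISS  vc=[28, 9]
8: 0x6b (blk 13, set 1) → L1-HIT  vc=[28, 9]
9: 0x4b (blk 9, set 1) → VC-HIT  vc=[28, 13]
10: 0xa7 (blk 20, set 0) → L1-HIT  vc=[28, 13]
11: 0xa4 (blk 20, set 0) → L1-HIT  vc=[28, 13]

MISSES = 4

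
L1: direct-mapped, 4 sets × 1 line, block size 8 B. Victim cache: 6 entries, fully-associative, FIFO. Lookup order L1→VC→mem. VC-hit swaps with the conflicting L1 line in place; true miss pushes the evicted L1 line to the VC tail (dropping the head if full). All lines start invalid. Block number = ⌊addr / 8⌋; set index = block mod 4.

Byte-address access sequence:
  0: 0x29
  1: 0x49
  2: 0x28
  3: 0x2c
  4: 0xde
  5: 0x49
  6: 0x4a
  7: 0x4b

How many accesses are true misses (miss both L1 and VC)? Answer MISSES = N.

0: 0x29 (blk 5, set 1) → MISS  vc=[]
1: 0x49 (blk 9, set 1) → MISS  vc=[5]
2: 0x28 (blk 5, set 1) → VC-HIT  vc=[9]
3: 0x2c (blk 5, set 1) → L1-HIT  vc=[9]
4: 0xde (blk 27, set 3) → MISS  vc=[9]
5: 0x49 (blk 9, set 1) → VC-HIT  vc=[5]
6: 0x4a (blk 9, set 1) → L1-HIT  vc=[5]
7: 0x4b (blk 9, set 1) → L1-HIT  vc=[5]

MISSES = 3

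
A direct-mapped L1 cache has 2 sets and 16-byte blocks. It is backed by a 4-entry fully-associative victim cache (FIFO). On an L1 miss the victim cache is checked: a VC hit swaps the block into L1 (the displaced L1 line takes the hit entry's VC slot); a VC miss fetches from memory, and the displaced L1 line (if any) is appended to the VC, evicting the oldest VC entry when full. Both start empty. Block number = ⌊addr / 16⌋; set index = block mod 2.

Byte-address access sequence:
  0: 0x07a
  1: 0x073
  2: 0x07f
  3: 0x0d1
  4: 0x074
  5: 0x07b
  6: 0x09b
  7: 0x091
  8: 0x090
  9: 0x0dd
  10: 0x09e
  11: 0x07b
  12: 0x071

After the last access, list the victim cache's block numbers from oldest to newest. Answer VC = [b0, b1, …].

VC = [13, 9]

  [0] addr=0x7a blk=7 s=1: MISS | VC []
  [1] addr=0x73 blk=7 s=1: L1-HIT | VC []
  [2] addr=0x7f blk=7 s=1: L1-HIT | VC []
  [3] addr=0xd1 blk=13 s=1: MISS | VC [7]
  [4] addr=0x74 blk=7 s=1: VC-HIT | VC [13]
  [5] addr=0x7b blk=7 s=1: L1-HIT | VC [13]
  [6] addr=0x9b blk=9 s=1: MISS | VC [13, 7]
  [7] addr=0x91 blk=9 s=1: L1-HIT | VC [13, 7]
  [8] addr=0x90 blk=9 s=1: L1-HIT | VC [13, 7]
  [9] addr=0xdd blk=13 s=1: VC-HIT | VC [9, 7]
  [10] addr=0x9e blk=9 s=1: VC-HIT | VC [13, 7]
  [11] addr=0x7b blk=7 s=1: VC-HIT | VC [13, 9]
  [12] addr=0x71 blk=7 s=1: L1-HIT | VC [13, 9]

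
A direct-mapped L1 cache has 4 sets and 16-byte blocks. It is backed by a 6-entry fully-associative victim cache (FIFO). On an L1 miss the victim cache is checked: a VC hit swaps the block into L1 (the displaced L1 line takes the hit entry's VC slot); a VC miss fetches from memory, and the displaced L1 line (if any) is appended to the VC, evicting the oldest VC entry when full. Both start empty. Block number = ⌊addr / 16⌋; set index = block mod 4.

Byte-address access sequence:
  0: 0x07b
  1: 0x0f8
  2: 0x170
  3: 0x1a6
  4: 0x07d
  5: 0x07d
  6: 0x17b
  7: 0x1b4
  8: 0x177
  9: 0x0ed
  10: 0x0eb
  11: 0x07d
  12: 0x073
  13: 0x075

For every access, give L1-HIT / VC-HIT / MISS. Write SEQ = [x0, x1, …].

SEQ = [MISS, MISS, MISS, MISS, VC-HIT, L1-HIT, VC-HIT, MISS, VC-HIT, MISS, L1-HIT, VC-HIT, L1-HIT, L1-HIT]

#0 0x7b→b7/s3 MISS; vc=[]
#1 0xf8→b15/s3 MISS; vc=[7]
#2 0x170→b23/s3 MISS; vc=[7,15]
#3 0x1a6→b26/s2 MISS; vc=[7,15]
#4 0x7d→b7/s3 VC-HIT; vc=[23,15]
#5 0x7d→b7/s3 L1-HIT; vc=[23,15]
#6 0x17b→b23/s3 VC-HIT; vc=[7,15]
#7 0x1b4→b27/s3 MISS; vc=[7,15,23]
#8 0x177→b23/s3 VC-HIT; vc=[7,15,27]
#9 0xed→b14/s2 MISS; vc=[7,15,27,26]
#10 0xeb→b14/s2 L1-HIT; vc=[7,15,27,26]
#11 0x7d→b7/s3 VC-HIT; vc=[23,15,27,26]
#12 0x73→b7/s3 L1-HIT; vc=[23,15,27,26]
#13 0x75→b7/s3 L1-HIT; vc=[23,15,27,26]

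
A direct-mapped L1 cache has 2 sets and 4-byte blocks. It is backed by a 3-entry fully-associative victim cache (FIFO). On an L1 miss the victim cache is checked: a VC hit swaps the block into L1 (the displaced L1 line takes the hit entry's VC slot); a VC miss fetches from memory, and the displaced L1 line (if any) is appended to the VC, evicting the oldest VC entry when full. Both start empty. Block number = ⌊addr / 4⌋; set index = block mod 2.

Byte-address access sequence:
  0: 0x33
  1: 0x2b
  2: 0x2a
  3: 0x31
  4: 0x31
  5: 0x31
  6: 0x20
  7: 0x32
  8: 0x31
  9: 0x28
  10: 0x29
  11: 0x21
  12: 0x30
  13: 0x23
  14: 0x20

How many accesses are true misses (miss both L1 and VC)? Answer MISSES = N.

0: 0x33 (blk 12, set 0) → MISS  vc=[]
1: 0x2b (blk 10, set 0) → MISS  vc=[12]
2: 0x2a (blk 10, set 0) → L1-HIT  vc=[12]
3: 0x31 (blk 12, set 0) → VC-HIT  vc=[10]
4: 0x31 (blk 12, set 0) → L1-HIT  vc=[10]
5: 0x31 (blk 12, set 0) → L1-HIT  vc=[10]
6: 0x20 (blk 8, set 0) → MISS  vc=[10, 12]
7: 0x32 (blk 12, set 0) → VC-HIT  vc=[10, 8]
8: 0x31 (blk 12, set 0) → L1-HIT  vc=[10, 8]
9: 0x28 (blk 10, set 0) → VC-HIT  vc=[12, 8]
10: 0x29 (blk 10, set 0) → L1-HIT  vc=[12, 8]
11: 0x21 (blk 8, set 0) → VC-HIT  vc=[12, 10]
12: 0x30 (blk 12, set 0) → VC-HIT  vc=[8, 10]
13: 0x23 (blk 8, set 0) → VC-HIT  vc=[12, 10]
14: 0x20 (blk 8, set 0) → L1-HIT  vc=[12, 10]

MISSES = 3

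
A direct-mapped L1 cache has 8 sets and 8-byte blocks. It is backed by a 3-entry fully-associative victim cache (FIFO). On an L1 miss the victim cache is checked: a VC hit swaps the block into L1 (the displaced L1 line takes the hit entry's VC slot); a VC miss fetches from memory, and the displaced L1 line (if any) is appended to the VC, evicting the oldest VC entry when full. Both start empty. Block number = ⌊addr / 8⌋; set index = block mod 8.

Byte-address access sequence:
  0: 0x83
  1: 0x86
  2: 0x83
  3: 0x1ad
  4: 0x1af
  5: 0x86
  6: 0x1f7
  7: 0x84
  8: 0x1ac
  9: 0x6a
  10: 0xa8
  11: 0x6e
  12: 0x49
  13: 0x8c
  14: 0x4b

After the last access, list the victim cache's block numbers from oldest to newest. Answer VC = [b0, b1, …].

0: 0x83 (blk 16, set 0) → MISS  vc=[]
1: 0x86 (blk 16, set 0) → L1-HIT  vc=[]
2: 0x83 (blk 16, set 0) → L1-HIT  vc=[]
3: 0x1ad (blk 53, set 5) → MISS  vc=[]
4: 0x1af (blk 53, set 5) → L1-HIT  vc=[]
5: 0x86 (blk 16, set 0) → L1-HIT  vc=[]
6: 0x1f7 (blk 62, set 6) → MISS  vc=[]
7: 0x84 (blk 16, set 0) → L1-HIT  vc=[]
8: 0x1ac (blk 53, set 5) → L1-HIT  vc=[]
9: 0x6a (blk 13, set 5) → MISS  vc=[53]
10: 0xa8 (blk 21, set 5) → MISS  vc=[53, 13]
11: 0x6e (blk 13, set 5) → VC-HIT  vc=[53, 21]
12: 0x49 (blk 9, set 1) → MISS  vc=[53, 21]
13: 0x8c (blk 17, set 1) → MISS  vc=[53, 21, 9]
14: 0x4b (blk 9, set 1) → VC-HIT  vc=[53, 21, 17]

VC = [53, 21, 17]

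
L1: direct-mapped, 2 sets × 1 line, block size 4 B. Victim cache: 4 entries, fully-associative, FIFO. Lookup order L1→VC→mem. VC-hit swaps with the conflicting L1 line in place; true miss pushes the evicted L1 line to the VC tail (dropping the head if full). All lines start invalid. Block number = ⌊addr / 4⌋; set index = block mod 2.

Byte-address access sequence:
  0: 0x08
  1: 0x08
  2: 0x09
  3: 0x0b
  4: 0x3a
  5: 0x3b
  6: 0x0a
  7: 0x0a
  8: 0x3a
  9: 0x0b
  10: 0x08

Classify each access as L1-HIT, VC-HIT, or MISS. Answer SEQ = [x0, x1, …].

SEQ = [MISS, L1-HIT, L1-HIT, L1-HIT, MISS, L1-HIT, VC-HIT, L1-HIT, VC-HIT, VC-HIT, L1-HIT]

  [0] addr=0x8 blk=2 s=0: MISS | VC []
  [1] addr=0x8 blk=2 s=0: L1-HIT | VC []
  [2] addr=0x9 blk=2 s=0: L1-HIT | VC []
  [3] addr=0xb blk=2 s=0: L1-HIT | VC []
  [4] addr=0x3a blk=14 s=0: MISS | VC [2]
  [5] addr=0x3b blk=14 s=0: L1-HIT | VC [2]
  [6] addr=0xa blk=2 s=0: VC-HIT | VC [14]
  [7] addr=0xa blk=2 s=0: L1-HIT | VC [14]
  [8] addr=0x3a blk=14 s=0: VC-HIT | VC [2]
  [9] addr=0xb blk=2 s=0: VC-HIT | VC [14]
  [10] addr=0x8 blk=2 s=0: L1-HIT | VC [14]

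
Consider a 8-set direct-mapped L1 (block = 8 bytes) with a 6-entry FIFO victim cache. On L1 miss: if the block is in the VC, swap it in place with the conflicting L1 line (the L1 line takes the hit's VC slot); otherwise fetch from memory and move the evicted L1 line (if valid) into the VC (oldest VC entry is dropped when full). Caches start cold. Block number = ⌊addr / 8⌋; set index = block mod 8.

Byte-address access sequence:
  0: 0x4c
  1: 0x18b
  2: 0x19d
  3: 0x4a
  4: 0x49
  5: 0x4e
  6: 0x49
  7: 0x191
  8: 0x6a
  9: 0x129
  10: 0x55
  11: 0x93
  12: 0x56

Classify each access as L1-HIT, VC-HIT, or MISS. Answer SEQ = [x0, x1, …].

#0 0x4c→b9/s1 MISS; vc=[]
#1 0x18b→b49/s1 MISS; vc=[9]
#2 0x19d→b51/s3 MISS; vc=[9]
#3 0x4a→b9/s1 VC-HIT; vc=[49]
#4 0x49→b9/s1 L1-HIT; vc=[49]
#5 0x4e→b9/s1 L1-HIT; vc=[49]
#6 0x49→b9/s1 L1-HIT; vc=[49]
#7 0x191→b50/s2 MISS; vc=[49]
#8 0x6a→b13/s5 MISS; vc=[49]
#9 0x129→b37/s5 MISS; vc=[49,13]
#10 0x55→b10/s2 MISS; vc=[49,13,50]
#11 0x93→b18/s2 MISS; vc=[49,13,50,10]
#12 0x56→b10/s2 VC-HIT; vc=[49,13,50,18]

SEQ = [MISS, MISS, MISS, VC-HIT, L1-HIT, L1-HIT, L1-HIT, MISS, MISS, MISS, MISS, MISS, VC-HIT]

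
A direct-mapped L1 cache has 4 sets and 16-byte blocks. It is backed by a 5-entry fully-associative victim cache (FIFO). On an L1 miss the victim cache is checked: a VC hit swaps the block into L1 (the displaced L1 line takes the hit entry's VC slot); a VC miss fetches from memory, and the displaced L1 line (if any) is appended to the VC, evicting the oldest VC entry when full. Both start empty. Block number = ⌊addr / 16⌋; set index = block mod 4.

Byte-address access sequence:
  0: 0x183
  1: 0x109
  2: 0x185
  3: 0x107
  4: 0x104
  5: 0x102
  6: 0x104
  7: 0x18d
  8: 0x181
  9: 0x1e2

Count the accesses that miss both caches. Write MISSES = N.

  [0] addr=0x183 blk=24 s=0: MISS | VC []
  [1] addr=0x109 blk=16 s=0: MISS | VC [24]
  [2] addr=0x185 blk=24 s=0: VC-HIT | VC [16]
  [3] addr=0x107 blk=16 s=0: VC-HIT | VC [24]
  [4] addr=0x104 blk=16 s=0: L1-HIT | VC [24]
  [5] addr=0x102 blk=16 s=0: L1-HIT | VC [24]
  [6] addr=0x104 blk=16 s=0: L1-HIT | VC [24]
  [7] addr=0x18d blk=24 s=0: VC-HIT | VC [16]
  [8] addr=0x181 blk=24 s=0: L1-HIT | VC [16]
  [9] addr=0x1e2 blk=30 s=2: MISS | VC [16]

MISSES = 3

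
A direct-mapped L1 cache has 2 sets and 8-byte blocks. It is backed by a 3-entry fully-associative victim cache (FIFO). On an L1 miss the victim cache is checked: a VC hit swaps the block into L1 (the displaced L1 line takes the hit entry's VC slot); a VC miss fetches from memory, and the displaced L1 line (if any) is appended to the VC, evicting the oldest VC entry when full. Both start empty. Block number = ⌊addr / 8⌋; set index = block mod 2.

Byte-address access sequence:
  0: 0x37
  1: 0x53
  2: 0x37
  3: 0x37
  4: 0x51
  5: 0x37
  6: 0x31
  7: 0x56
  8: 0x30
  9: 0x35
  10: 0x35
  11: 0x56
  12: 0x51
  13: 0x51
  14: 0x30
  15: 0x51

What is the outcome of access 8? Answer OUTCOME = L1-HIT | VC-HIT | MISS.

OUTCOME = VC-HIT

#0 0x37→b6/s0 MISS; vc=[]
#1 0x53→b10/s0 MISS; vc=[6]
#2 0x37→b6/s0 VC-HIT; vc=[10]
#3 0x37→b6/s0 L1-HIT; vc=[10]
#4 0x51→b10/s0 VC-HIT; vc=[6]
#5 0x37→b6/s0 VC-HIT; vc=[10]
#6 0x31→b6/s0 L1-HIT; vc=[10]
#7 0x56→b10/s0 VC-HIT; vc=[6]
#8 0x30→b6/s0 VC-HIT; vc=[10]
#9 0x35→b6/s0 L1-HIT; vc=[10]
#10 0x35→b6/s0 L1-HIT; vc=[10]
#11 0x56→b10/s0 VC-HIT; vc=[6]
#12 0x51→b10/s0 L1-HIT; vc=[6]
#13 0x51→b10/s0 L1-HIT; vc=[6]
#14 0x30→b6/s0 VC-HIT; vc=[10]
#15 0x51→b10/s0 VC-HIT; vc=[6]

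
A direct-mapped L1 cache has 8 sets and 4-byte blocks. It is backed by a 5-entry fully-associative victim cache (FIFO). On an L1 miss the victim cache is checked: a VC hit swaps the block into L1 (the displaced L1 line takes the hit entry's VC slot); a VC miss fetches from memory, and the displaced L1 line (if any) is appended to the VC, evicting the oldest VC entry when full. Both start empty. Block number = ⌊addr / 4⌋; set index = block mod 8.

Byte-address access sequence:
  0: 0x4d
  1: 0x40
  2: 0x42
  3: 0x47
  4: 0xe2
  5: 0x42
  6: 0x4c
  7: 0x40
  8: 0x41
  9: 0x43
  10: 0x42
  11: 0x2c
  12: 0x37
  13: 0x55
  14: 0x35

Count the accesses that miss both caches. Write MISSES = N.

#0 0x4d→b19/s3 MISS; vc=[]
#1 0x40→b16/s0 MISS; vc=[]
#2 0x42→b16/s0 L1-HIT; vc=[]
#3 0x47→b17/s1 MISS; vc=[]
#4 0xe2→b56/s0 MISS; vc=[16]
#5 0x42→b16/s0 VC-HIT; vc=[56]
#6 0x4c→b19/s3 L1-HIT; vc=[56]
#7 0x40→b16/s0 L1-HIT; vc=[56]
#8 0x41→b16/s0 L1-HIT; vc=[56]
#9 0x43→b16/s0 L1-HIT; vc=[56]
#10 0x42→b16/s0 L1-HIT; vc=[56]
#11 0x2c→b11/s3 MISS; vc=[56,19]
#12 0x37→b13/s5 MISS; vc=[56,19]
#13 0x55→b21/s5 MISS; vc=[56,19,13]
#14 0x35→b13/s5 VC-HIT; vc=[56,19,21]

MISSES = 7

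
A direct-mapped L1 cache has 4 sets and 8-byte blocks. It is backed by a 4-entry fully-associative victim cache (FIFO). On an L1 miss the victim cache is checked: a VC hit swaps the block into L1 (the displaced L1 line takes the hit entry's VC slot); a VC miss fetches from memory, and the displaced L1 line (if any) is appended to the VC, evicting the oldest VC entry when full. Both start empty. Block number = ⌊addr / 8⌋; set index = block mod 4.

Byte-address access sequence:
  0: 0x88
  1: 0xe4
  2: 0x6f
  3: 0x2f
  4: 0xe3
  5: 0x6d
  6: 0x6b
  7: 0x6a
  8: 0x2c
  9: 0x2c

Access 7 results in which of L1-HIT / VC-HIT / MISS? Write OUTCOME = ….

OUTCOME = L1-HIT

#0 0x88→b17/s1 MISS; vc=[]
#1 0xe4→b28/s0 MISS; vc=[]
#2 0x6f→b13/s1 MISS; vc=[17]
#3 0x2f→b5/s1 MISS; vc=[17,13]
#4 0xe3→b28/s0 L1-HIT; vc=[17,13]
#5 0x6d→b13/s1 VC-HIT; vc=[17,5]
#6 0x6b→b13/s1 L1-HIT; vc=[17,5]
#7 0x6a→b13/s1 L1-HIT; vc=[17,5]
#8 0x2c→b5/s1 VC-HIT; vc=[17,13]
#9 0x2c→b5/s1 L1-HIT; vc=[17,13]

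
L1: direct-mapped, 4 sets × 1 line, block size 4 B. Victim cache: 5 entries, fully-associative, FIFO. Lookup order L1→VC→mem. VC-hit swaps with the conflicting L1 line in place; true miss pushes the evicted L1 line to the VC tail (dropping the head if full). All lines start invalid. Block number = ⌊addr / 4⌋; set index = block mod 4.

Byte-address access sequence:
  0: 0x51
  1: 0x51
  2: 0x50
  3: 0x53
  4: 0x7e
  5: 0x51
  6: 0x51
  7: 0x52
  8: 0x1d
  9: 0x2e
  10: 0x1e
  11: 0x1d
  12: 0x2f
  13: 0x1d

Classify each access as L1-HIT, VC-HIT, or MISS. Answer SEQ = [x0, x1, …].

SEQ = [MISS, L1-HIT, L1-HIT, L1-HIT, MISS, L1-HIT, L1-HIT, L1-HIT, MISS, MISS, VC-HIT, L1-HIT, VC-HIT, VC-HIT]

#0 0x51→b20/s0 MISS; vc=[]
#1 0x51→b20/s0 L1-HIT; vc=[]
#2 0x50→b20/s0 L1-HIT; vc=[]
#3 0x53→b20/s0 L1-HIT; vc=[]
#4 0x7e→b31/s3 MISS; vc=[]
#5 0x51→b20/s0 L1-HIT; vc=[]
#6 0x51→b20/s0 L1-HIT; vc=[]
#7 0x52→b20/s0 L1-HIT; vc=[]
#8 0x1d→b7/s3 MISS; vc=[31]
#9 0x2e→b11/s3 MISS; vc=[31,7]
#10 0x1e→b7/s3 VC-HIT; vc=[31,11]
#11 0x1d→b7/s3 L1-HIT; vc=[31,11]
#12 0x2f→b11/s3 VC-HIT; vc=[31,7]
#13 0x1d→b7/s3 VC-HIT; vc=[31,11]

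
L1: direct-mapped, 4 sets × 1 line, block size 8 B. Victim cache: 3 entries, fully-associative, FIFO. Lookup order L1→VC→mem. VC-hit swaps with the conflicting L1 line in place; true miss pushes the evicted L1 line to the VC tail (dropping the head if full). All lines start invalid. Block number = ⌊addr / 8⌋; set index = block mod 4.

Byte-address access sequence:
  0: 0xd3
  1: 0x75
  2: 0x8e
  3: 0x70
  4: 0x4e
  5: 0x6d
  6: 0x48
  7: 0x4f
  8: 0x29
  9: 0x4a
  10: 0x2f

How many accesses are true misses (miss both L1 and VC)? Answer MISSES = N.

MISSES = 6

  [0] addr=0xd3 blk=26 s=2: MISS | VC []
  [1] addr=0x75 blk=14 s=2: MISS | VC [26]
  [2] addr=0x8e blk=17 s=1: MISS | VC [26]
  [3] addr=0x70 blk=14 s=2: L1-HIT | VC [26]
  [4] addr=0x4e blk=9 s=1: MISS | VC [26, 17]
  [5] addr=0x6d blk=13 s=1: MISS | VC [26, 17, 9]
  [6] addr=0x48 blk=9 s=1: VC-HIT | VC [26, 17, 13]
  [7] addr=0x4f blk=9 s=1: L1-HIT | VC [26, 17, 13]
  [8] addr=0x29 blk=5 s=1: MISS | VC [17, 13, 9]
  [9] addr=0x4a blk=9 s=1: VC-HIT | VC [17, 13, 5]
  [10] addr=0x2f blk=5 s=1: VC-HIT | VC [17, 13, 9]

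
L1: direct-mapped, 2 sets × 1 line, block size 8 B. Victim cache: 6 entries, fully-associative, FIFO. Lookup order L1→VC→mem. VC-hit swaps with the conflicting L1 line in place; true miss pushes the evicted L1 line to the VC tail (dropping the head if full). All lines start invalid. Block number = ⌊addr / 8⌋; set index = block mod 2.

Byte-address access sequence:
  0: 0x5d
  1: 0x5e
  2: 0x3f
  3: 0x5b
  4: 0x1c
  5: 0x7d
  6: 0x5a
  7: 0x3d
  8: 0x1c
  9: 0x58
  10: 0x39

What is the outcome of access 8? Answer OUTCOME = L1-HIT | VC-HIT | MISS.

OUTCOME = VC-HIT

#0 0x5d→b11/s1 MISS; vc=[]
#1 0x5e→b11/s1 L1-HIT; vc=[]
#2 0x3f→b7/s1 MISS; vc=[11]
#3 0x5b→b11/s1 VC-HIT; vc=[7]
#4 0x1c→b3/s1 MISS; vc=[7,11]
#5 0x7d→b15/s1 MISS; vc=[7,11,3]
#6 0x5a→b11/s1 VC-HIT; vc=[7,15,3]
#7 0x3d→b7/s1 VC-HIT; vc=[11,15,3]
#8 0x1c→b3/s1 VC-HIT; vc=[11,15,7]
#9 0x58→b11/s1 VC-HIT; vc=[3,15,7]
#10 0x39→b7/s1 VC-HIT; vc=[3,15,11]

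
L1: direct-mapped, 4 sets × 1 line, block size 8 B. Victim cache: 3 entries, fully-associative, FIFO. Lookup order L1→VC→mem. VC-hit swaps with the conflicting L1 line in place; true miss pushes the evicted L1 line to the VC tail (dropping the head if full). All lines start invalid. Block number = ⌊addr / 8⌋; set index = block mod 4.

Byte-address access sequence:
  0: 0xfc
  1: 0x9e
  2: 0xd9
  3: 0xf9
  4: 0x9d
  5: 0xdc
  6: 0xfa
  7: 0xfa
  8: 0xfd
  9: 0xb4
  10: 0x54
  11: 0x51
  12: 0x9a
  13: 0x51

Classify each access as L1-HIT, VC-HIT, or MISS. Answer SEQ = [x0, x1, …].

SEQ = [MISS, MISS, MISS, VC-HIT, VC-HIT, VC-HIT, VC-HIT, L1-HIT, L1-HIT, MISS, MISS, L1-HIT, VC-HIT, L1-HIT]

#0 0xfc→b31/s3 MISS; vc=[]
#1 0x9e→b19/s3 MISS; vc=[31]
#2 0xd9→b27/s3 MISS; vc=[31,19]
#3 0xf9→b31/s3 VC-HIT; vc=[27,19]
#4 0x9d→b19/s3 VC-HIT; vc=[27,31]
#5 0xdc→b27/s3 VC-HIT; vc=[19,31]
#6 0xfa→b31/s3 VC-HIT; vc=[19,27]
#7 0xfa→b31/s3 L1-HIT; vc=[19,27]
#8 0xfd→b31/s3 L1-HIT; vc=[19,27]
#9 0xb4→b22/s2 MISS; vc=[19,27]
#10 0x54→b10/s2 MISS; vc=[19,27,22]
#11 0x51→b10/s2 L1-HIT; vc=[19,27,22]
#12 0x9a→b19/s3 VC-HIT; vc=[31,27,22]
#13 0x51→b10/s2 L1-HIT; vc=[31,27,22]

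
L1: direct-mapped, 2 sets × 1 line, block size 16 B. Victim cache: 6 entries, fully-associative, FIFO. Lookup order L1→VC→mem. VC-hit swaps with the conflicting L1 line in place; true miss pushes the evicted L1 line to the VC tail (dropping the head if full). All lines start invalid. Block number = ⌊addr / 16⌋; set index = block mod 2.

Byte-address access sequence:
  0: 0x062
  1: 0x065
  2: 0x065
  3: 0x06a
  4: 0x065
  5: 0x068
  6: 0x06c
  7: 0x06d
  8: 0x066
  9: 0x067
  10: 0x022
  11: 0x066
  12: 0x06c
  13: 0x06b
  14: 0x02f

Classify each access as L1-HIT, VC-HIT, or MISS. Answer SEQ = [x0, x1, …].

SEQ = [MISS, L1-HIT, L1-HIT, L1-HIT, L1-HIT, L1-HIT, L1-HIT, L1-HIT, L1-HIT, L1-HIT, MISS, VC-HIT, L1-HIT, L1-HIT, VC-HIT]

  [0] addr=0x62 blk=6 s=0: MISS | VC []
  [1] addr=0x65 blk=6 s=0: L1-HIT | VC []
  [2] addr=0x65 blk=6 s=0: L1-HIT | VC []
  [3] addr=0x6a blk=6 s=0: L1-HIT | VC []
  [4] addr=0x65 blk=6 s=0: L1-HIT | VC []
  [5] addr=0x68 blk=6 s=0: L1-HIT | VC []
  [6] addr=0x6c blk=6 s=0: L1-HIT | VC []
  [7] addr=0x6d blk=6 s=0: L1-HIT | VC []
  [8] addr=0x66 blk=6 s=0: L1-HIT | VC []
  [9] addr=0x67 blk=6 s=0: L1-HIT | VC []
  [10] addr=0x22 blk=2 s=0: MISS | VC [6]
  [11] addr=0x66 blk=6 s=0: VC-HIT | VC [2]
  [12] addr=0x6c blk=6 s=0: L1-HIT | VC [2]
  [13] addr=0x6b blk=6 s=0: L1-HIT | VC [2]
  [14] addr=0x2f blk=2 s=0: VC-HIT | VC [6]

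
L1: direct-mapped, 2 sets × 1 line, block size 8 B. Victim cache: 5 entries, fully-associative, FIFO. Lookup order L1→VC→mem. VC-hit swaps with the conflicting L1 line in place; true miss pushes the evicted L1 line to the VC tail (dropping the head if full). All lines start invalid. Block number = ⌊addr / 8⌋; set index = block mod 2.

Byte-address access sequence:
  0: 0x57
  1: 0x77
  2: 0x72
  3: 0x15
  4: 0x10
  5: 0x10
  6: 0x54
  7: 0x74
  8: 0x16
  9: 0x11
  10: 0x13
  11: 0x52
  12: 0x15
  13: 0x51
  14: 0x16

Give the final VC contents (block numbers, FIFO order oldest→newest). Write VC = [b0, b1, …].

VC = [14, 10]

#0 0x57→b10/s0 MISS; vc=[]
#1 0x77→b14/s0 MISS; vc=[10]
#2 0x72→b14/s0 L1-HIT; vc=[10]
#3 0x15→b2/s0 MISS; vc=[10,14]
#4 0x10→b2/s0 L1-HIT; vc=[10,14]
#5 0x10→b2/s0 L1-HIT; vc=[10,14]
#6 0x54→b10/s0 VC-HIT; vc=[2,14]
#7 0x74→b14/s0 VC-HIT; vc=[2,10]
#8 0x16→b2/s0 VC-HIT; vc=[14,10]
#9 0x11→b2/s0 L1-HIT; vc=[14,10]
#10 0x13→b2/s0 L1-HIT; vc=[14,10]
#11 0x52→b10/s0 VC-HIT; vc=[14,2]
#12 0x15→b2/s0 VC-HIT; vc=[14,10]
#13 0x51→b10/s0 VC-HIT; vc=[14,2]
#14 0x16→b2/s0 VC-HIT; vc=[14,10]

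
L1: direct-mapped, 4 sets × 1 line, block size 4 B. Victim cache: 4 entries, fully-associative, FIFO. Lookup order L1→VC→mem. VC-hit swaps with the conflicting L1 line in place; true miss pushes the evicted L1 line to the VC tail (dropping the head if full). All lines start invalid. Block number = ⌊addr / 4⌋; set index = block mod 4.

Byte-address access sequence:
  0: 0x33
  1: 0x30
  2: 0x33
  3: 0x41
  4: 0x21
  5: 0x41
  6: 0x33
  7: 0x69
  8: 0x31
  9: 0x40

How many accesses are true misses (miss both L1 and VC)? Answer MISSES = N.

  [0] addr=0x33 blk=12 s=0: MISS | VC []
  [1] addr=0x30 blk=12 s=0: L1-HIT | VC []
  [2] addr=0x33 blk=12 s=0: L1-HIT | VC []
  [3] addr=0x41 blk=16 s=0: MISS | VC [12]
  [4] addr=0x21 blk=8 s=0: MISS | VC [12, 16]
  [5] addr=0x41 blk=16 s=0: VC-HIT | VC [12, 8]
  [6] addr=0x33 blk=12 s=0: VC-HIT | VC [16, 8]
  [7] addr=0x69 blk=26 s=2: MISS | VC [16, 8]
  [8] addr=0x31 blk=12 s=0: L1-HIT | VC [16, 8]
  [9] addr=0x40 blk=16 s=0: VC-HIT | VC [12, 8]

MISSES = 4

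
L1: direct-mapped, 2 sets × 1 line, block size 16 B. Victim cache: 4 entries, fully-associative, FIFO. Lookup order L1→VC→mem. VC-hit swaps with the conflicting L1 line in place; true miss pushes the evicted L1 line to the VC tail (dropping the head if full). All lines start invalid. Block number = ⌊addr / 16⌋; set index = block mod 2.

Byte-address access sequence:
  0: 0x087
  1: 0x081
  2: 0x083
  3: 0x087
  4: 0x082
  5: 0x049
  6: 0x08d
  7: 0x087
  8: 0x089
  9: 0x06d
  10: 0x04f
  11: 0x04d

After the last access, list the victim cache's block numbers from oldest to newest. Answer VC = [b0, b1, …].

0: 0x87 (blk 8, set 0) → MISS  vc=[]
1: 0x81 (blk 8, set 0) → L1-HIT  vc=[]
2: 0x83 (blk 8, set 0) → L1-HIT  vc=[]
3: 0x87 (blk 8, set 0) → L1-HIT  vc=[]
4: 0x82 (blk 8, set 0) → L1-HIT  vc=[]
5: 0x49 (blk 4, set 0) → MISS  vc=[8]
6: 0x8d (blk 8, set 0) → VC-HIT  vc=[4]
7: 0x87 (blk 8, set 0) → L1-HIT  vc=[4]
8: 0x89 (blk 8, set 0) → L1-HIT  vc=[4]
9: 0x6d (blk 6, set 0) → MISS  vc=[4, 8]
10: 0x4f (blk 4, set 0) → VC-HIT  vc=[6, 8]
11: 0x4d (blk 4, set 0) → L1-HIT  vc=[6, 8]

VC = [6, 8]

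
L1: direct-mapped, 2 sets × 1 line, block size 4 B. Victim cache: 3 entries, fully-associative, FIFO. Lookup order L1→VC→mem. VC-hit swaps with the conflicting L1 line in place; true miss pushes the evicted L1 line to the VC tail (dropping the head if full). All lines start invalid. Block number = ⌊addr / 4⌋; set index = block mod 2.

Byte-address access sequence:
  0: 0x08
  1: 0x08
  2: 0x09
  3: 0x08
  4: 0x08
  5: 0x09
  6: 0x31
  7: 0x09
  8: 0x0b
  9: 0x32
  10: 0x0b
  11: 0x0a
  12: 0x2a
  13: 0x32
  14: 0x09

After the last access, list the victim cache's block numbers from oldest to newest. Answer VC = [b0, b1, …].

0: 0x8 (blk 2, set 0) → MISS  vc=[]
1: 0x8 (blk 2, set 0) → L1-HIT  vc=[]
2: 0x9 (blk 2, set 0) → L1-HIT  vc=[]
3: 0x8 (blk 2, set 0) → L1-HIT  vc=[]
4: 0x8 (blk 2, set 0) → L1-HIT  vc=[]
5: 0x9 (blk 2, set 0) → L1-HIT  vc=[]
6: 0x31 (blk 12, set 0) → MISS  vc=[2]
7: 0x9 (blk 2, set 0) → VC-HIT  vc=[12]
8: 0xb (blk 2, set 0) → L1-HIT  vc=[12]
9: 0x32 (blk 12, set 0) → VC-HIT  vc=[2]
10: 0xb (blk 2, set 0) → VC-HIT  vc=[12]
11: 0xa (blk 2, set 0) → L1-HIT  vc=[12]
12: 0x2a (blk 10, set 0) → MISS  vc=[12, 2]
13: 0x32 (blk 12, set 0) → VC-HIT  vc=[10, 2]
14: 0x9 (blk 2, set 0) → VC-HIT  vc=[10, 12]

VC = [10, 12]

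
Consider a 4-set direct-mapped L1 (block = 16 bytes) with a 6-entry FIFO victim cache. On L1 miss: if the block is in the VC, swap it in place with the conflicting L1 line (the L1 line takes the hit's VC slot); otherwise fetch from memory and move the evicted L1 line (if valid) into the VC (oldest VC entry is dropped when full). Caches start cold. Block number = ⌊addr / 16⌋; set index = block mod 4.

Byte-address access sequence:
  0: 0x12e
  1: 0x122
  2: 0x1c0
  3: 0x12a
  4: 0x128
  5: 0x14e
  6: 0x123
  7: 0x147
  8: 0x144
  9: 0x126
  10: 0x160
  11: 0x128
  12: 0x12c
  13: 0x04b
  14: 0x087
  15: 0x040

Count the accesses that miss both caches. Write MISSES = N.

MISSES = 6

0: 0x12e (blk 18, set 2) → MISS  vc=[]
1: 0x122 (blk 18, set 2) → L1-HIT  vc=[]
2: 0x1c0 (blk 28, set 0) → MISS  vc=[]
3: 0x12a (blk 18, set 2) → L1-HIT  vc=[]
4: 0x128 (blk 18, set 2) → L1-HIT  vc=[]
5: 0x14e (blk 20, set 0) → MISS  vc=[28]
6: 0x123 (blk 18, set 2) → L1-HIT  vc=[28]
7: 0x147 (blk 20, set 0) → L1-HIT  vc=[28]
8: 0x144 (blk 20, set 0) → L1-HIT  vc=[28]
9: 0x126 (blk 18, set 2) → L1-HIT  vc=[28]
10: 0x160 (blk 22, set 2) → MISS  vc=[28, 18]
11: 0x128 (blk 18, set 2) → VC-HIT  vc=[28, 22]
12: 0x12c (blk 18, set 2) → L1-HIT  vc=[28, 22]
13: 0x4b (blk 4, set 0) → MISS  vc=[28, 22, 20]
14: 0x87 (blk 8, set 0) → MISS  vc=[28, 22, 20, 4]
15: 0x40 (blk 4, set 0) → VC-HIT  vc=[28, 22, 20, 8]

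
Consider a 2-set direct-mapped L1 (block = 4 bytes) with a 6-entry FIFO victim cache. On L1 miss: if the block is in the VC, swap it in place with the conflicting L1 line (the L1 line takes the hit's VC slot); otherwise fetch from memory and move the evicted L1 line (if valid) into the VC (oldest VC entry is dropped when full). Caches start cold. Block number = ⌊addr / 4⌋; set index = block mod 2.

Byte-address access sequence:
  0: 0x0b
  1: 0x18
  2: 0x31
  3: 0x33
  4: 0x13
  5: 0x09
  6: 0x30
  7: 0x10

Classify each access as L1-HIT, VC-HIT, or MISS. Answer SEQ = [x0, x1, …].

SEQ = [MISS, MISS, MISS, L1-HIT, MISS, VC-HIT, VC-HIT, VC-HIT]

#0 0xb→b2/s0 MISS; vc=[]
#1 0x18→b6/s0 MISS; vc=[2]
#2 0x31→b12/s0 MISS; vc=[2,6]
#3 0x33→b12/s0 L1-HIT; vc=[2,6]
#4 0x13→b4/s0 MISS; vc=[2,6,12]
#5 0x9→b2/s0 VC-HIT; vc=[4,6,12]
#6 0x30→b12/s0 VC-HIT; vc=[4,6,2]
#7 0x10→b4/s0 VC-HIT; vc=[12,6,2]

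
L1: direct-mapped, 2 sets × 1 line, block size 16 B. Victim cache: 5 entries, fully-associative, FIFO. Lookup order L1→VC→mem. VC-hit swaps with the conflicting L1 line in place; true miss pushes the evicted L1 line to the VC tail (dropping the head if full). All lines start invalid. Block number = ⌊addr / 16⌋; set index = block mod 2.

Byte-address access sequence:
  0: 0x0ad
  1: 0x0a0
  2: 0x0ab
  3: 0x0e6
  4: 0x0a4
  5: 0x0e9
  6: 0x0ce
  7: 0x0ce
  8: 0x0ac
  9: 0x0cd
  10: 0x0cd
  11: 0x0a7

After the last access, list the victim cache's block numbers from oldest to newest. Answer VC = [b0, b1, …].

  [0] addr=0xad blk=10 s=0: MISS | VC []
  [1] addr=0xa0 blk=10 s=0: L1-HIT | VC []
  [2] addr=0xab blk=10 s=0: L1-HIT | VC []
  [3] addr=0xe6 blk=14 s=0: MISS | VC [10]
  [4] addr=0xa4 blk=10 s=0: VC-HIT | VC [14]
  [5] addr=0xe9 blk=14 s=0: VC-HIT | VC [10]
  [6] addr=0xce blk=12 s=0: MISS | VC [10, 14]
  [7] addr=0xce blk=12 s=0: L1-HIT | VC [10, 14]
  [8] addr=0xac blk=10 s=0: VC-HIT | VC [12, 14]
  [9] addr=0xcd blk=12 s=0: VC-HIT | VC [10, 14]
  [10] addr=0xcd blk=12 s=0: L1-HIT | VC [10, 14]
  [11] addr=0xa7 blk=10 s=0: VC-HIT | VC [12, 14]

VC = [12, 14]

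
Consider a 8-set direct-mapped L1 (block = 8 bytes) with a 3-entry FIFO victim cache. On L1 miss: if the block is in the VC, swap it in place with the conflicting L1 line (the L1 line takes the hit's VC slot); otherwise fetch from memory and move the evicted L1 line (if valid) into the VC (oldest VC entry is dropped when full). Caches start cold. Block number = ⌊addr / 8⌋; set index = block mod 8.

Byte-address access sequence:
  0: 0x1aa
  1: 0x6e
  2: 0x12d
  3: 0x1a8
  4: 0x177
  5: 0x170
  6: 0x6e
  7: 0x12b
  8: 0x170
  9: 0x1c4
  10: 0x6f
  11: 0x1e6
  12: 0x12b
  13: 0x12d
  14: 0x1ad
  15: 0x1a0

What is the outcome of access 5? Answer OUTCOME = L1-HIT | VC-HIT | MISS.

0: 0x1aa (blk 53, set 5) → MISS  vc=[]
1: 0x6e (blk 13, set 5) → MISS  vc=[53]
2: 0x12d (blk 37, set 5) → MISS  vc=[53, 13]
3: 0x1a8 (blk 53, set 5) → VC-HIT  vc=[37, 13]
4: 0x177 (blk 46, set 6) → MISS  vc=[37, 13]
5: 0x170 (blk 46, set 6) → L1-HIT  vc=[37, 13]
6: 0x6e (blk 13, set 5) → VC-HIT  vc=[37, 53]
7: 0x12b (blk 37, set 5) → VC-HIT  vc=[13, 53]
8: 0x170 (blk 46, set 6) → L1-HIT  vc=[13, 53]
9: 0x1c4 (blk 56, set 0) → MISS  vc=[13, 53]
10: 0x6f (blk 13, set 5) → VC-HIT  vc=[37, 53]
11: 0x1e6 (blk 60, set 4) → MISS  vc=[37, 53]
12: 0x12b (blk 37, set 5) → VC-HIT  vc=[13, 53]
13: 0x12d (blk 37, set 5) → L1-HIT  vc=[13, 53]
14: 0x1ad (blk 53, set 5) → VC-HIT  vc=[13, 37]
15: 0x1a0 (blk 52, set 4) → MISS  vc=[13, 37, 60]

OUTCOME = L1-HIT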